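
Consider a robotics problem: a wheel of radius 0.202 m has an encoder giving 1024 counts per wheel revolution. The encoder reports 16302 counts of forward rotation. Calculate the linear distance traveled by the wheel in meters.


revs = 16302/1024 = 15.919922
d = revs * 2*pi*r = 15.919922 * 2*pi*0.202 = 20.2056

20.2056 m


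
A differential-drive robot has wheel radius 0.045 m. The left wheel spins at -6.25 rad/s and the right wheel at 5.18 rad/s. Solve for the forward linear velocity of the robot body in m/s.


v = r*(wR + wL)/2 = 0.045*(5.18 + -6.25)/2 = -0.0241

-0.0241 m/s


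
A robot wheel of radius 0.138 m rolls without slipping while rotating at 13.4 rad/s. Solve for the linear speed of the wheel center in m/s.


v = omega * r = 13.4 * 0.138 = 1.8492

1.8492 m/s


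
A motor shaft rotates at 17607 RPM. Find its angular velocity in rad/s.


omega = 17607 * 2*pi/60 = 1843.8007

1843.8007 rad/s


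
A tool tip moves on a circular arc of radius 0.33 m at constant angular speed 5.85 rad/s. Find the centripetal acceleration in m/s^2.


a_c = omega^2 * r = 5.85^2 * 0.33 = 11.2934

11.2934 m/s^2


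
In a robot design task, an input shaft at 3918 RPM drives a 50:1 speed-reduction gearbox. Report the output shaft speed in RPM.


omega_out = omega_in / N = 3918 / 50 = 78.3600

78.3600 RPM


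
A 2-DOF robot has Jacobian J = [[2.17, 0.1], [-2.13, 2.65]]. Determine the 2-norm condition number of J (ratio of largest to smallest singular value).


JJ^T eigenvalues: trace(JJ^T) = 16.2783, det(JJ^T) = det(J)^2 = 35.56333225
s_max^2 = (16.2783 + sqrt(122.72972189))/2 = 13.67832236
s_min^2 = (16.2783 - sqrt(122.72972189))/2 = 2.59997764
kappa = s_max/s_min = sqrt(13.67832236/2.59997764) = 2.2937

2.2937


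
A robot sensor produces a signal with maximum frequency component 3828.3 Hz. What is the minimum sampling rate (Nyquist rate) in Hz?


f_s,min = 2*f_max = 2*3828.3 = 7656.6000

7656.6000 Hz


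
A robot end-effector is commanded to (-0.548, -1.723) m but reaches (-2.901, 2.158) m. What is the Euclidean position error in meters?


dx = -2.901 - (-0.548) = -2.3530, dy = 2.158 - (-1.723) = 3.8810
err = sqrt(5.536609 + 15.062161) = 4.5386

4.5386 m


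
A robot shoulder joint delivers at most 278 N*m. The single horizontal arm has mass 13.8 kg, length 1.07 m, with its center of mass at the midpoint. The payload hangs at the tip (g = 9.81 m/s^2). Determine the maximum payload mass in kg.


tau_arm = m_arm*g*(L/2) = 13.8*9.81*1.07/2 = 72.4272 N*m
tau_payload = tau_max - tau_arm = 278 - 72.4272 = 205.5728
m_payload = tau_payload / (g*L) = 205.5728 / (9.81*1.07) = 19.5845

19.5845 kg


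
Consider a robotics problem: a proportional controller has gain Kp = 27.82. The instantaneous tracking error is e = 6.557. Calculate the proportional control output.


u_P = Kp * e = 27.82 * 6.557 = 182.4157

182.4157


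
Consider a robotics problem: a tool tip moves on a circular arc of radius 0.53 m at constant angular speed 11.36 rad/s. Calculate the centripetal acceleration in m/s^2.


a_c = omega^2 * r = 11.36^2 * 0.53 = 68.3963

68.3963 m/s^2


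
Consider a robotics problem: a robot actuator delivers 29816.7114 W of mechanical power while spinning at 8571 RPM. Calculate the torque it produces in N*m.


omega = 8571 * 2*pi/60 = 897.553021 rad/s
tau = P / omega = 29816.7114 / 897.553021 = 33.2200

33.2200 N*m


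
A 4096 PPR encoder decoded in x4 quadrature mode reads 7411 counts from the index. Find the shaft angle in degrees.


angle = counts * 360 / (PPR*4) = 7411 * 360 / 16384 = 162.8394

162.8394 degrees


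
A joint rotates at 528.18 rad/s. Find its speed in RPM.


RPM = 528.18 * 60/(2*pi) = 5043.7475

5043.7475 RPM


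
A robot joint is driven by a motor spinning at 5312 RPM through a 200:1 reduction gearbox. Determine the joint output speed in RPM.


omega_joint = omega_motor / N = 5312 / 200 = 26.5600

26.5600 RPM


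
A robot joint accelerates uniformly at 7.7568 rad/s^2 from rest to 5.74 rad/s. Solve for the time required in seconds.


t = delta_omega / alpha = 5.74 / 7.7568 = 0.7400

0.7400 s


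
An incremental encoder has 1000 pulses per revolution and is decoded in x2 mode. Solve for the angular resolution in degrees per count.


resolution = 360 / (PPR * 2) = 360 / 2000 = 0.1800

0.1800 degrees


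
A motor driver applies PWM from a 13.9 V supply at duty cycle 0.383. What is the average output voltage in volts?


V_avg = V_supply * D = 13.9*0.383 = 5.3237

5.3237 V


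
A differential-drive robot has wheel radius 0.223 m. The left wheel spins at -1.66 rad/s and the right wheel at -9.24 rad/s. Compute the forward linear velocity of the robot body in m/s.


v = r*(wR + wL)/2 = 0.223*(-9.24 + -1.66)/2 = -1.2154

-1.2154 m/s


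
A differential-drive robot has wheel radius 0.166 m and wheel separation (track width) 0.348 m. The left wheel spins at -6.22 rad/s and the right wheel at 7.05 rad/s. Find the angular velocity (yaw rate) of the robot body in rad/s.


omega = r*(wR - wL)/L = 0.166*(7.05 - (-6.22))/0.348 = 6.3299

6.3299 rad/s


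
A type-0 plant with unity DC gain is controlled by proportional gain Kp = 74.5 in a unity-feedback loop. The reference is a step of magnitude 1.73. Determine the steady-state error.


e_ss = R/(1 + Kp) = 1.73/(1 + 74.5) = 1.73/75.5000 = 0.0229

0.0229


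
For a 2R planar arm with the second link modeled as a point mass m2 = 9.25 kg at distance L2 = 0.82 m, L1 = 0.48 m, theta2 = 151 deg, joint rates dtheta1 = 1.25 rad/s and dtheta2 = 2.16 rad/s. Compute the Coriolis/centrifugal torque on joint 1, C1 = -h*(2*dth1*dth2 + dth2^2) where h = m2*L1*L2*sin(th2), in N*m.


h = m2*L1*L2*sin(th2) = 9.25*0.48*0.82*sin(151 deg) = 1.765095
C1 = -h*(2*1.25*2.16 + 2.16^2) = -1.765095*10.0656 = -17.7667

-17.7667 N*m


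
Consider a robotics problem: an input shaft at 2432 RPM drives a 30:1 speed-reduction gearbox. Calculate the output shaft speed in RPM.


omega_out = omega_in / N = 2432 / 30 = 81.0667

81.0667 RPM


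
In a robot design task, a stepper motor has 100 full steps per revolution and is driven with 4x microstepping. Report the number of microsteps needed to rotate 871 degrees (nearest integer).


step_size = 360/(100*4) = 360/400 = 0.900000 deg
n = 871/(360/400) = 871*400/360 = 967.7778 -> 968

968 steps


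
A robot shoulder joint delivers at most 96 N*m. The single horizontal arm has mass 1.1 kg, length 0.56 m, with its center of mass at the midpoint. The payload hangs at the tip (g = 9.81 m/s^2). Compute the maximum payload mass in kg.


tau_arm = m_arm*g*(L/2) = 1.1*9.81*0.56/2 = 3.0215 N*m
tau_payload = tau_max - tau_arm = 96 - 3.0215 = 92.9785
m_payload = tau_payload / (g*L) = 92.9785 / (9.81*0.56) = 16.9249

16.9249 kg


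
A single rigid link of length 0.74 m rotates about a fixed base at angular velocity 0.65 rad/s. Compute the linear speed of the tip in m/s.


v = L*omega = 0.74 * 0.65 = 0.4810

0.4810 m/s


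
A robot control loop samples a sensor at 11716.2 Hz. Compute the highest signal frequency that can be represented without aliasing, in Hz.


f_max = f_s/2 = 11716.2/2 = 5858.1000

5858.1000 Hz


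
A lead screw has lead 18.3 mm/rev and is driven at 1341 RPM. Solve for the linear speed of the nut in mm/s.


v = lead * (RPM/60) = 18.3*1341/60 = 409.0050

409.0050 mm/s


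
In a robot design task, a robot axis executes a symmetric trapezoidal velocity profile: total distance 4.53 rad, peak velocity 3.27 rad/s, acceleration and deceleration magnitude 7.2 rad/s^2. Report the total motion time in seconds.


t_acc = v/a = 3.27/7.2 = 0.454167 s
d_acc = v^2/(2a) = 0.742563 rad (each ramp)
d_cruise = 4.53 - 2*0.742563 = 3.044874 rad
t_cruise = 3.044874/3.27 = 0.931154 s
t_total = 2*0.454167 + 0.931154 = 1.8395

1.8395 s


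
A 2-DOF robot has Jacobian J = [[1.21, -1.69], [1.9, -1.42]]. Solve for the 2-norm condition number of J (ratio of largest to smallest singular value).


JJ^T eigenvalues: trace(JJ^T) = 9.9466, det(JJ^T) = det(J)^2 = 2.22845184
s_max^2 = (9.9466 + sqrt(90.02104420))/2 = 9.71727102
s_min^2 = (9.9466 - sqrt(90.02104420))/2 = 0.22932898
kappa = s_max/s_min = sqrt(9.71727102/0.22932898) = 6.5094

6.5094


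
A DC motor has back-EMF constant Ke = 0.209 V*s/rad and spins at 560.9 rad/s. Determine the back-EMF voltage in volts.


V_emf = Ke * omega = 0.209*560.9 = 117.2281

117.2281 V


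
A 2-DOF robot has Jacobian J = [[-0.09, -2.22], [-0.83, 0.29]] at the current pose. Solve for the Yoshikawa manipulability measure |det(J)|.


det(J) = -0.09*0.29 - (-2.22)*(-0.83) = -1.8687
|det(J)| = 1.8687

1.8687


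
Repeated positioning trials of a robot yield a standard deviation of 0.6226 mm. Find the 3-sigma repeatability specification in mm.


repeatability = 3*sigma = 3*0.6226 = 1.8678

1.8678 mm


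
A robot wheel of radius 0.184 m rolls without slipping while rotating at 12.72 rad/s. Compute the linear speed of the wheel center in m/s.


v = omega * r = 12.72 * 0.184 = 2.3405

2.3405 m/s


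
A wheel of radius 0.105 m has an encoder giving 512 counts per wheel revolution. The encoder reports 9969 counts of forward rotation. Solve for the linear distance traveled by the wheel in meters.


revs = 9969/512 = 19.470703
d = revs * 2*pi*r = 19.470703 * 2*pi*0.105 = 12.8455

12.8455 m


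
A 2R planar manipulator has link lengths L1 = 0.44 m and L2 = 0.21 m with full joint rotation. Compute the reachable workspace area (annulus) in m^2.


r_max = L1 + L2 = 0.6500, r_min = |L1 - L2| = 0.2300
A = pi*(r_max^2 - r_min^2) = pi*(0.4225 - 0.0529) = 1.1611

1.1611 m^2


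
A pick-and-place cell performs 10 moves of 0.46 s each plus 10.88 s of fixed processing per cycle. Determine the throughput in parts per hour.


T_cycle = 10*0.46 + 10.88 = 15.4800 s
rate = 3600/T = 232.5581

232.5581 parts/hour


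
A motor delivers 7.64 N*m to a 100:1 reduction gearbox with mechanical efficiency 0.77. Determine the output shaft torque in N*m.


tau_out = tau_in * N * eta = 7.64 * 100 * 0.77 = 588.2800

588.2800 N*m


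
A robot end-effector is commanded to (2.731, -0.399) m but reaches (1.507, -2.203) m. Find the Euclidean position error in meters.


dx = 1.507 - (2.731) = -1.2240, dy = -2.203 - (-0.399) = -1.8040
err = sqrt(1.498176 + 3.254416) = 2.1800

2.1800 m


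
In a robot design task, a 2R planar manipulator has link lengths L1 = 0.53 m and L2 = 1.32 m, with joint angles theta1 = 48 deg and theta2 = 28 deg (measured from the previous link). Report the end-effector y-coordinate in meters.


y = L1*sin(th1) + L2*sin(th1+th2) = 0.53*sin(48 deg) + 1.32*sin(76 deg) = 1.6747

1.6747 m


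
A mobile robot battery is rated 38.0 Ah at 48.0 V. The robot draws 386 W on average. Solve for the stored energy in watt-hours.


E = capacity * V = 38.0*48.0 = 1824.0000

1824.0000 Wh


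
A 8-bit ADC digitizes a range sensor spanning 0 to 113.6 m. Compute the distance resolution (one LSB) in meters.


res = range / 2^n = 113.6/2^8 = 113.6/256 = 0.4437

0.4437 m


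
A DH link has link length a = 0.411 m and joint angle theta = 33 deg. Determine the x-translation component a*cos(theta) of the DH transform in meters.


a*cos(theta) = 0.411*cos(33 deg) = 0.3447

0.3447 m


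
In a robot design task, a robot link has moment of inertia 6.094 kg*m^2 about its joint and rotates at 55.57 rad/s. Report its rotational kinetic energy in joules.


KE = (1/2)*I*omega^2 = 0.5*6.094*55.57^2 = 9409.2119

9409.2119 J


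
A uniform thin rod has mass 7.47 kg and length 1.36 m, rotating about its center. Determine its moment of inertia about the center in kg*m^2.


I = (1/12)*m*L^2 = (1/12)*7.47*1.36^2 = 1.1514

1.1514 kg*m^2


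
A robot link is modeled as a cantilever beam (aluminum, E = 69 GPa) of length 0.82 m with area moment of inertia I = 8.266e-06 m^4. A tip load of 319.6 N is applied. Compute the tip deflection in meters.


delta = F*L^3/(3*E*I) = 319.6*0.82^3/(3*6.900e+10*8.266e-06)
      = 176.2172128/1711062 = 1.0299e-04

1.0299e-04 m


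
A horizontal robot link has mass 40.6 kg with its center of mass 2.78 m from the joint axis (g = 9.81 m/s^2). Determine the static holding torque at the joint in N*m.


tau = m*g*L = 40.6 * 9.81 * 2.78 = 1107.2351

1107.2351 N*m


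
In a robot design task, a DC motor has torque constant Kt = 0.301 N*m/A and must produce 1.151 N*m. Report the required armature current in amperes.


I = tau / Kt = 1.151/0.301 = 3.8239

3.8239 A


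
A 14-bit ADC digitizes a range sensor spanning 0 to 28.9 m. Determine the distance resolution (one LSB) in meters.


res = range / 2^n = 28.9/2^14 = 28.9/16384 = 0.0018

0.0018 m


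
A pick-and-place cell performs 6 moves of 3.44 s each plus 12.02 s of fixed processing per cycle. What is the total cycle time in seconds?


T = 6*3.44 + 12.02 = 32.6600

32.6600 s


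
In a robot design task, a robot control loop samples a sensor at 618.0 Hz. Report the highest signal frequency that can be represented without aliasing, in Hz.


f_max = f_s/2 = 618.0/2 = 309.0000

309.0000 Hz


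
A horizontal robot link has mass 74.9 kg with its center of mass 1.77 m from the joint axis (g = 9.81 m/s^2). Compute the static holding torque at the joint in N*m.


tau = m*g*L = 74.9 * 9.81 * 1.77 = 1300.5411

1300.5411 N*m


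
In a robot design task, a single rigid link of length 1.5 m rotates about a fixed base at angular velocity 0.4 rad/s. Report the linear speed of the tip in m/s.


v = L*omega = 1.5 * 0.4 = 0.6000

0.6000 m/s


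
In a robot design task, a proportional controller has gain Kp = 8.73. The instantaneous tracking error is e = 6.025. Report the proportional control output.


u_P = Kp * e = 8.73 * 6.025 = 52.5983

52.5983


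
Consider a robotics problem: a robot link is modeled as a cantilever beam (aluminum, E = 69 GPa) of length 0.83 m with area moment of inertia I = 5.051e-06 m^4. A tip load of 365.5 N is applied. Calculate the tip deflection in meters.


delta = F*L^3/(3*E*I) = 365.5*0.83^3/(3*6.900e+10*5.051e-06)
      = 208.9881485/1045557 = 1.9988e-04

1.9988e-04 m


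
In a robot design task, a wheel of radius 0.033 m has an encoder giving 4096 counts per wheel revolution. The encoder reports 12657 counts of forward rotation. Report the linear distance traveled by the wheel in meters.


revs = 12657/4096 = 3.090088
d = revs * 2*pi*r = 3.090088 * 2*pi*0.033 = 0.6407

0.6407 m


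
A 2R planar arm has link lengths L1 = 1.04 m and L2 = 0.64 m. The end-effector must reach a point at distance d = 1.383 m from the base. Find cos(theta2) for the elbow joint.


cos(th2) = (d^2 - L1^2 - L2^2)/(2*L1*L2) = (1.383^2 - 1.04^2 - 0.64^2)/(2*1.04*0.64) = 0.3166

0.3166


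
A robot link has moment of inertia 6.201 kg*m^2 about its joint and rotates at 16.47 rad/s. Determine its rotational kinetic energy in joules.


KE = (1/2)*I*omega^2 = 0.5*6.201*16.47^2 = 841.0444

841.0444 J


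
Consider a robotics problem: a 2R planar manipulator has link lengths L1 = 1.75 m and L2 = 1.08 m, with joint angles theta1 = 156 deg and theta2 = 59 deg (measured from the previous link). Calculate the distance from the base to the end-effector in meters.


x = L1*cos(th1) + L2*cos(th1+th2) = -2.483389
y = L1*sin(th1) + L2*sin(th1+th2) = 0.092327
d = sqrt(x^2 + y^2) = sqrt(6.167221 + 0.008524) = 2.4851

2.4851 m


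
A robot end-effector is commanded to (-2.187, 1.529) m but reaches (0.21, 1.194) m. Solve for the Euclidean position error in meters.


dx = 0.21 - (-2.187) = 2.3970, dy = 1.194 - (1.529) = -0.3350
err = sqrt(5.745609 + 0.112225) = 2.4203

2.4203 m


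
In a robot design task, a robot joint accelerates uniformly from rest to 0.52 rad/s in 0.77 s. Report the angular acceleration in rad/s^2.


alpha = delta_omega / t = 0.52 / 0.77 = 0.6753

0.6753 rad/s^2


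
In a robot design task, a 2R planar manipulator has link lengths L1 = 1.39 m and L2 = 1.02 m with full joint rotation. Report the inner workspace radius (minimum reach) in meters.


r_min = |L1 - L2| = |1.39 - 1.02| = 0.3700

0.3700 m


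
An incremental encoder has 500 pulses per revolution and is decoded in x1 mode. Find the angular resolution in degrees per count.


resolution = 360 / (PPR * 1) = 360 / 500 = 0.7200

0.7200 degrees


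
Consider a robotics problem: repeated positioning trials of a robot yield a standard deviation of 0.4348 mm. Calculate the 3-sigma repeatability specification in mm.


repeatability = 3*sigma = 3*0.4348 = 1.3044

1.3044 mm


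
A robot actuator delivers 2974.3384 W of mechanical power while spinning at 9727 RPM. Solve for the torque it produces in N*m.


omega = 9727 * 2*pi/60 = 1018.609058 rad/s
tau = P / omega = 2974.3384 / 1018.609058 = 2.9200

2.9200 N*m


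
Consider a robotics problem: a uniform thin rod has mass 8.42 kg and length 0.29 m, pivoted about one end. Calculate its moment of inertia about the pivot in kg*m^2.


I = (1/3)*m*L^2 = (1/3)*8.42*0.29^2 = 0.2360

0.2360 kg*m^2


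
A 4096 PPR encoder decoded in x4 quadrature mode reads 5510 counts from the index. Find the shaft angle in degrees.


angle = counts * 360 / (PPR*4) = 5510 * 360 / 16384 = 121.0693

121.0693 degrees


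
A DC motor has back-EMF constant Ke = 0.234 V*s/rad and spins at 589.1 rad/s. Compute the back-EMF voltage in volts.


V_emf = Ke * omega = 0.234*589.1 = 137.8494

137.8494 V


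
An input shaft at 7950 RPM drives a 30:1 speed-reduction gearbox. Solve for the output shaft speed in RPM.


omega_out = omega_in / N = 7950 / 30 = 265.0000

265.0000 RPM


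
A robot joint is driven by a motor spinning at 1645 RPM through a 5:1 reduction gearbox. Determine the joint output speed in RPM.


omega_joint = omega_motor / N = 1645 / 5 = 329.0000

329.0000 RPM


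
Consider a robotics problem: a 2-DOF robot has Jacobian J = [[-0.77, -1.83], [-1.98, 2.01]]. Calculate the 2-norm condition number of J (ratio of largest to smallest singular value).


JJ^T eigenvalues: trace(JJ^T) = 11.9023, det(JJ^T) = det(J)^2 = 26.74027521
s_max^2 = (11.9023 + sqrt(34.70364445))/2 = 8.89663996
s_min^2 = (11.9023 - sqrt(34.70364445))/2 = 3.00566004
kappa = s_max/s_min = sqrt(8.89663996/3.00566004) = 1.7205

1.7205


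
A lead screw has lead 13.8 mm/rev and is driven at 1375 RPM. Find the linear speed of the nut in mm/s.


v = lead * (RPM/60) = 13.8*1375/60 = 316.2500

316.2500 mm/s


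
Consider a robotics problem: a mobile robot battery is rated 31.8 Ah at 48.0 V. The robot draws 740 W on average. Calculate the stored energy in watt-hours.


E = capacity * V = 31.8*48.0 = 1526.4000

1526.4000 Wh


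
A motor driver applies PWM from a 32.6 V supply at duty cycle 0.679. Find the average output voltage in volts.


V_avg = V_supply * D = 32.6*0.679 = 22.1354

22.1354 V


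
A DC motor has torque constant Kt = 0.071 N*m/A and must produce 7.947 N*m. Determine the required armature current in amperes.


I = tau / Kt = 7.947/0.071 = 111.9296

111.9296 A


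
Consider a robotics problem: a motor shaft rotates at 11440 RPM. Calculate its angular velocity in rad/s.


omega = 11440 * 2*pi/60 = 1197.9940

1197.9940 rad/s


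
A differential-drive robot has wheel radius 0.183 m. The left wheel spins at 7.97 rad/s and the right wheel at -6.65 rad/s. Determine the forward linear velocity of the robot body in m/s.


v = r*(wR + wL)/2 = 0.183*(-6.65 + 7.97)/2 = 0.1208

0.1208 m/s


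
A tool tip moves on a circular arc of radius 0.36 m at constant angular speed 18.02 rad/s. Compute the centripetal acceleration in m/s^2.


a_c = omega^2 * r = 18.02^2 * 0.36 = 116.8993

116.8993 m/s^2


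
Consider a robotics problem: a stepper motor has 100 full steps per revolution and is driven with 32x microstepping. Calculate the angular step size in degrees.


step = 360/(100*32) = 360/3200 = 0.1125

0.1125 degrees


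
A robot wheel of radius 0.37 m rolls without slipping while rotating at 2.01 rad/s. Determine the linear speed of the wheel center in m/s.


v = omega * r = 2.01 * 0.37 = 0.7437

0.7437 m/s


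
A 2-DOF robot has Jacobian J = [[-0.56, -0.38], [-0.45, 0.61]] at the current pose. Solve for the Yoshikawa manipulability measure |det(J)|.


det(J) = -0.56*0.61 - (-0.38)*(-0.45) = -0.5126
|det(J)| = 0.5126

0.5126


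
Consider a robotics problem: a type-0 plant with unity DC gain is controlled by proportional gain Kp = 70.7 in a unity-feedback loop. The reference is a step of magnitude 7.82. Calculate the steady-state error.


e_ss = R/(1 + Kp) = 7.82/(1 + 70.7) = 7.82/71.7000 = 0.1091

0.1091


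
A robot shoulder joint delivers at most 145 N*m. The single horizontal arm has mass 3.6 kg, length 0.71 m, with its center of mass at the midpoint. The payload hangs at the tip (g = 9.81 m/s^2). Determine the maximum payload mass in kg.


tau_arm = m_arm*g*(L/2) = 3.6*9.81*0.71/2 = 12.5372 N*m
tau_payload = tau_max - tau_arm = 145 - 12.5372 = 132.4628
m_payload = tau_payload / (g*L) = 132.4628 / (9.81*0.71) = 19.0181

19.0181 kg


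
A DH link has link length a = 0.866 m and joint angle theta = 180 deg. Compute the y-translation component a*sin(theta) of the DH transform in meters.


a*sin(theta) = 0.866*sin(180 deg) = 0

0 m


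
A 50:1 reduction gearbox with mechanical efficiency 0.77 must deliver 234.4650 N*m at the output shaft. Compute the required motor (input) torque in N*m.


tau_in = tau_out / (N * eta) = 234.4650 / (50 * 0.77) = 6.0900

6.0900 N*m


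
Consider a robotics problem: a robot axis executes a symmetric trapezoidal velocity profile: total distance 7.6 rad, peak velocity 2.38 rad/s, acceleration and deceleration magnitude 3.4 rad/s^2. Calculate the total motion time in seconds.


t_acc = v/a = 2.38/3.4 = 0.700000 s
d_acc = v^2/(2a) = 0.833000 rad (each ramp)
d_cruise = 7.6 - 2*0.833000 = 5.934000 rad
t_cruise = 5.934000/2.38 = 2.493277 s
t_total = 2*0.700000 + 2.493277 = 3.8933

3.8933 s


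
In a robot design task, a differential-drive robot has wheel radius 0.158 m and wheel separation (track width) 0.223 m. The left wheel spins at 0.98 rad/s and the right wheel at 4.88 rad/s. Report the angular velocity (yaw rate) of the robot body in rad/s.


omega = r*(wR - wL)/L = 0.158*(4.88 - (0.98))/0.223 = 2.7632

2.7632 rad/s


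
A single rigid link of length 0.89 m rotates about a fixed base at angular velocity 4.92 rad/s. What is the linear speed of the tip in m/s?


v = L*omega = 0.89 * 4.92 = 4.3788

4.3788 m/s


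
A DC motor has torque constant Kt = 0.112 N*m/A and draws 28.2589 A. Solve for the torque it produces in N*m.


tau = Kt * I = 0.112*28.2589 = 3.1650

3.1650 N*m


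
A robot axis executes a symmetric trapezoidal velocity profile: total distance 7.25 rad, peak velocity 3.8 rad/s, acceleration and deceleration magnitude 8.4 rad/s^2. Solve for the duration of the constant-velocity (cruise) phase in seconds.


t_acc = v/a = 0.452381 s, d_acc = v^2/(2a) = 0.859524 rad each
d_cruise = 7.25 - 2*0.859524 = 5.530952 rad
t_cruise = d_cruise/v = 5.530952/3.8 = 1.4555

1.4555 s


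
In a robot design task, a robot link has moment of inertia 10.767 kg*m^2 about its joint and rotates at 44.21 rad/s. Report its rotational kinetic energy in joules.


KE = (1/2)*I*omega^2 = 0.5*10.767*44.21^2 = 10522.1805

10522.1805 J


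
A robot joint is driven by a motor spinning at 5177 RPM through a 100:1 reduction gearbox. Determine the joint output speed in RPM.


omega_joint = omega_motor / N = 5177 / 100 = 51.7700

51.7700 RPM


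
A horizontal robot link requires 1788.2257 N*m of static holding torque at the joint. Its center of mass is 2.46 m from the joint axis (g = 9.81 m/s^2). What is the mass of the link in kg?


m = tau / (g*L) = 1788.2257 / (9.81 * 2.46) = 74.1000

74.1000 kg


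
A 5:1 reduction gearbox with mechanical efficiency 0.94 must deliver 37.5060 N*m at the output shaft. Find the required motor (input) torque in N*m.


tau_in = tau_out / (N * eta) = 37.5060 / (5 * 0.94) = 7.9800

7.9800 N*m


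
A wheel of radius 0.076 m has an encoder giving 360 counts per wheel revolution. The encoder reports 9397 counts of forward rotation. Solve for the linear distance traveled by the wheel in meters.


revs = 9397/360 = 26.102778
d = revs * 2*pi*r = 26.102778 * 2*pi*0.076 = 12.4647

12.4647 m


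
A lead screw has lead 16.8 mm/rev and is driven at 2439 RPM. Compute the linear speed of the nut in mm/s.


v = lead * (RPM/60) = 16.8*2439/60 = 682.9200

682.9200 mm/s


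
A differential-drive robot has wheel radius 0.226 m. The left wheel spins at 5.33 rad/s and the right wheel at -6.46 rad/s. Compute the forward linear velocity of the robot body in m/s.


v = r*(wR + wL)/2 = 0.226*(-6.46 + 5.33)/2 = -0.1277

-0.1277 m/s


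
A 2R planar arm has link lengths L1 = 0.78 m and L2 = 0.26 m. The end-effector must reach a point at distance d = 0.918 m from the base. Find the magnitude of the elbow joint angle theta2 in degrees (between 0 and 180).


cos(th2) = (d^2 - L1^2 - L2^2)/(2*L1*L2) = (0.918^2 - 0.78^2 - 0.26^2)/(2*0.78*0.26) = 0.41105523
th2 = acos(0.41105523) = 65.7289 deg

65.7289 degrees


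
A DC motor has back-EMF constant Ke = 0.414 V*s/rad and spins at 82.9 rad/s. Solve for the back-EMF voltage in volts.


V_emf = Ke * omega = 0.414*82.9 = 34.3206

34.3206 V


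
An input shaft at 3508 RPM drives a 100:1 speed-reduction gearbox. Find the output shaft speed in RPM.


omega_out = omega_in / N = 3508 / 100 = 35.0800

35.0800 RPM


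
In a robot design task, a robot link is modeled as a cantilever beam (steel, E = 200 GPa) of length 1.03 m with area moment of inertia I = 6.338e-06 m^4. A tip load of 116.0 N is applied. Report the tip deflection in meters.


delta = F*L^3/(3*E*I) = 116.0*1.03^3/(3*2.000e+11*6.338e-06)
      = 126.756332/3802800 = 3.3332e-05

3.3332e-05 m


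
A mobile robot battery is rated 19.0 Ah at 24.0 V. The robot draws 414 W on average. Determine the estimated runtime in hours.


E = 19.0*24.0 = 456.0000 Wh
t = E/P = 456.0000/414 = 1.1014

1.1014 hours


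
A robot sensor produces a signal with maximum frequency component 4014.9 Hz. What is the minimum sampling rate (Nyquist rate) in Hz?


f_s,min = 2*f_max = 2*4014.9 = 8029.8000

8029.8000 Hz


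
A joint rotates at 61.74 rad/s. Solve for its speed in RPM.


RPM = 61.74 * 60/(2*pi) = 589.5736

589.5736 RPM


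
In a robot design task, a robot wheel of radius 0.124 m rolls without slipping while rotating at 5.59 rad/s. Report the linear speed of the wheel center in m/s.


v = omega * r = 5.59 * 0.124 = 0.6932

0.6932 m/s


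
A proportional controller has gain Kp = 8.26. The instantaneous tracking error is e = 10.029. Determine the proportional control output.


u_P = Kp * e = 8.26 * 10.029 = 82.8395

82.8395


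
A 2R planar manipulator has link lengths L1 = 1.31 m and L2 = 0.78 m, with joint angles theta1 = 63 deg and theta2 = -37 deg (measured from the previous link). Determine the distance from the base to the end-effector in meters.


x = L1*cos(th1) + L2*cos(th1+th2) = 1.295787
y = L1*sin(th1) + L2*sin(th1+th2) = 1.509148
d = sqrt(x^2 + y^2) = sqrt(1.679064 + 2.277528) = 1.9891

1.9891 m


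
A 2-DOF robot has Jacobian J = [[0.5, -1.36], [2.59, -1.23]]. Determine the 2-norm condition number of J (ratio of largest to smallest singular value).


JJ^T eigenvalues: trace(JJ^T) = 10.3206, det(JJ^T) = det(J)^2 = 8.45297476
s_max^2 = (10.3206 + sqrt(72.70288532))/2 = 9.42359935
s_min^2 = (10.3206 - sqrt(72.70288532))/2 = 0.89700065
kappa = s_max/s_min = sqrt(9.42359935/0.89700065) = 3.2412

3.2412


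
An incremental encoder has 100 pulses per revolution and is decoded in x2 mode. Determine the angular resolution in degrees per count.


resolution = 360 / (PPR * 2) = 360 / 200 = 1.8000

1.8000 degrees


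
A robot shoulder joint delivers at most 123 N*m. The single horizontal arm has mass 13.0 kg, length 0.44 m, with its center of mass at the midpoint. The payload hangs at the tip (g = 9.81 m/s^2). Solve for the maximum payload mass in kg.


tau_arm = m_arm*g*(L/2) = 13.0*9.81*0.44/2 = 28.0566 N*m
tau_payload = tau_max - tau_arm = 123 - 28.0566 = 94.9434
m_payload = tau_payload / (g*L) = 94.9434 / (9.81*0.44) = 21.9960

21.9960 kg


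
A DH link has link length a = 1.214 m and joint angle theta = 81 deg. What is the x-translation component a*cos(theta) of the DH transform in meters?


a*cos(theta) = 1.214*cos(81 deg) = 0.1899

0.1899 m


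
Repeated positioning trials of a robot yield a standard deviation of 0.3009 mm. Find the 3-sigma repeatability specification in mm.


repeatability = 3*sigma = 3*0.3009 = 0.9027

0.9027 mm


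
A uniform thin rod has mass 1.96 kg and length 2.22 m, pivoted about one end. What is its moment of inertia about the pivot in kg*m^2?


I = (1/3)*m*L^2 = (1/3)*1.96*2.22^2 = 3.2199

3.2199 kg*m^2


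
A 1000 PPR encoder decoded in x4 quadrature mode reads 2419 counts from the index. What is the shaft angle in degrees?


angle = counts * 360 / (PPR*4) = 2419 * 360 / 4000 = 217.7100

217.7100 degrees


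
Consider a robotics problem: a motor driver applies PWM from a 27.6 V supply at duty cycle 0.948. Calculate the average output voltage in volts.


V_avg = V_supply * D = 27.6*0.948 = 26.1648

26.1648 V


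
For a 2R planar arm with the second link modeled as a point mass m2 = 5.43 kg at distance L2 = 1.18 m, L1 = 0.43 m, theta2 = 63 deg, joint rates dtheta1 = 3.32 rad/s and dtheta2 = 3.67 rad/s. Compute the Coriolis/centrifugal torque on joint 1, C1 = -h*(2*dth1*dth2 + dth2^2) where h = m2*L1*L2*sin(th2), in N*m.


h = m2*L1*L2*sin(th2) = 5.43*0.43*1.18*sin(63 deg) = 2.454885
C1 = -h*(2*3.32*3.67 + 3.67^2) = -2.454885*37.8377 = -92.8872

-92.8872 N*m


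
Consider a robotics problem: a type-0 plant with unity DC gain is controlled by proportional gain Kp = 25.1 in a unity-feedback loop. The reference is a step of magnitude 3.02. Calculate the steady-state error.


e_ss = R/(1 + Kp) = 3.02/(1 + 25.1) = 3.02/26.1000 = 0.1157

0.1157


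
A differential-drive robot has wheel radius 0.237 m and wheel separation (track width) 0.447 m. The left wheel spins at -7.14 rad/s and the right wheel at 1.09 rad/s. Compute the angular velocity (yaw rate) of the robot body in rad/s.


omega = r*(wR - wL)/L = 0.237*(1.09 - (-7.14))/0.447 = 4.3636

4.3636 rad/s


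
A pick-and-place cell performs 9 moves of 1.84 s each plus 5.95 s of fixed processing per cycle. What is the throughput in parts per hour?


T_cycle = 9*1.84 + 5.95 = 22.5100 s
rate = 3600/T = 159.9289

159.9289 parts/hour


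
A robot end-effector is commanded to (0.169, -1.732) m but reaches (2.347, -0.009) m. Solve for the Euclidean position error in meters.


dx = 2.347 - (0.169) = 2.1780, dy = -0.009 - (-1.732) = 1.7230
err = sqrt(4.743684 + 2.968729) = 2.7771

2.7771 m


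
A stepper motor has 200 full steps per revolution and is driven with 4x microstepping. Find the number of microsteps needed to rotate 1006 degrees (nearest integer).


step_size = 360/(200*4) = 360/800 = 0.450000 deg
n = 1006/(360/800) = 1006*800/360 = 2235.5556 -> 2236

2236 steps


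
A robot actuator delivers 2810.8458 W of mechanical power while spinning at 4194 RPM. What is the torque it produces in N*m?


omega = 4194 * 2*pi/60 = 439.194653 rad/s
tau = P / omega = 2810.8458 / 439.194653 = 6.4000

6.4000 N*m


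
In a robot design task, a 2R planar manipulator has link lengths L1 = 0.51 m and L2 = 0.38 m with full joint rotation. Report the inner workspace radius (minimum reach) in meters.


r_min = |L1 - L2| = |0.51 - 0.38| = 0.1300

0.1300 m


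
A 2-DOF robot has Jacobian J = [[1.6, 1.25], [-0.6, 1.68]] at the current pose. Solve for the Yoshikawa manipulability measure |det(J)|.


det(J) = 1.6*1.68 - (1.25)*(-0.6) = 3.4380
|det(J)| = 3.4380

3.4380


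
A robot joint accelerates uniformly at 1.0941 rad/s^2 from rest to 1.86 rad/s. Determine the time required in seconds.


t = delta_omega / alpha = 1.86 / 1.0941 = 1.7000

1.7000 s


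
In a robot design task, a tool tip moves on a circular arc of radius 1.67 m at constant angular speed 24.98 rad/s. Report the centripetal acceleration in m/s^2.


a_c = omega^2 * r = 24.98^2 * 1.67 = 1042.0807

1042.0807 m/s^2


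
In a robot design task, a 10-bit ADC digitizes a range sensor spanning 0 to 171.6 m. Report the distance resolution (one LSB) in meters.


res = range / 2^n = 171.6/2^10 = 171.6/1024 = 0.1676

0.1676 m


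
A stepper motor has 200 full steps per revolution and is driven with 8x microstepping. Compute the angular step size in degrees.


step = 360/(200*8) = 360/1600 = 0.2250

0.2250 degrees


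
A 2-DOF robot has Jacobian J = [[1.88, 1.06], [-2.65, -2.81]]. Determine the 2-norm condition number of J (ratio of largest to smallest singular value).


JJ^T eigenvalues: trace(JJ^T) = 19.5766, det(JJ^T) = det(J)^2 = 6.11968644
s_max^2 = (19.5766 + sqrt(358.76452180))/2 = 19.25884014
s_min^2 = (19.5766 - sqrt(358.76452180))/2 = 0.31775986
kappa = s_max/s_min = sqrt(19.25884014/0.31775986) = 7.7851

7.7851


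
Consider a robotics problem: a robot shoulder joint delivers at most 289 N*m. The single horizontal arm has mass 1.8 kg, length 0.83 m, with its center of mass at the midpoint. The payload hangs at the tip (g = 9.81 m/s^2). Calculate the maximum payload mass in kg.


tau_arm = m_arm*g*(L/2) = 1.8*9.81*0.83/2 = 7.3281 N*m
tau_payload = tau_max - tau_arm = 289 - 7.3281 = 281.6719
m_payload = tau_payload / (g*L) = 281.6719 / (9.81*0.83) = 34.5937

34.5937 kg


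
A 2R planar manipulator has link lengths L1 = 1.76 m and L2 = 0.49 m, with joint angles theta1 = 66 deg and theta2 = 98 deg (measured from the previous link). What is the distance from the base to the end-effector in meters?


x = L1*cos(th1) + L2*cos(th1+th2) = 0.244838
y = L1*sin(th1) + L2*sin(th1+th2) = 1.742902
d = sqrt(x^2 + y^2) = sqrt(0.059946 + 3.037707) = 1.7600

1.7600 m


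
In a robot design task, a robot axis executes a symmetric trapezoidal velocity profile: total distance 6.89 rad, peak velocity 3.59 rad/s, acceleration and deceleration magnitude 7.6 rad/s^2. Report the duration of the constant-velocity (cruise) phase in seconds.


t_acc = v/a = 0.472368 s, d_acc = v^2/(2a) = 0.847901 rad each
d_cruise = 6.89 - 2*0.847901 = 5.194198 rad
t_cruise = d_cruise/v = 5.194198/3.59 = 1.4469

1.4469 s


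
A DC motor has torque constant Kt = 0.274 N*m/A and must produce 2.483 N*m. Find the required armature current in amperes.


I = tau / Kt = 2.483/0.274 = 9.0620

9.0620 A


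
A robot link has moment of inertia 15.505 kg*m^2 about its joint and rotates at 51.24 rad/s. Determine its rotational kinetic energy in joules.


KE = (1/2)*I*omega^2 = 0.5*15.505*51.24^2 = 20354.4802

20354.4802 J


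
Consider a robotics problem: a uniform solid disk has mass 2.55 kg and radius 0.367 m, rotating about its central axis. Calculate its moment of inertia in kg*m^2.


I = (1/2)*m*R^2 = 0.5*2.55*0.367^2 = 0.1717

0.1717 kg*m^2


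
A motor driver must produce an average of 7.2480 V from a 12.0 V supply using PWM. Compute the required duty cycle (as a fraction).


D = V_avg/V_supply = 7.2480/12.0 = 0.6040

0.6040


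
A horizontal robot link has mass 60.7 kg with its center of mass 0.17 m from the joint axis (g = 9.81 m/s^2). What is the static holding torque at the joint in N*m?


tau = m*g*L = 60.7 * 9.81 * 0.17 = 101.2294

101.2294 N*m


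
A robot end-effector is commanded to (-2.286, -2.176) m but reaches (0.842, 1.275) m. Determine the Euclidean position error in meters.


dx = 0.842 - (-2.286) = 3.1280, dy = 1.275 - (-2.176) = 3.4510
err = sqrt(9.784384 + 11.909401) = 4.6577

4.6577 m


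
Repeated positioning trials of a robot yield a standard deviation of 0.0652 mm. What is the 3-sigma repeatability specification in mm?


repeatability = 3*sigma = 3*0.0652 = 0.1956

0.1956 mm


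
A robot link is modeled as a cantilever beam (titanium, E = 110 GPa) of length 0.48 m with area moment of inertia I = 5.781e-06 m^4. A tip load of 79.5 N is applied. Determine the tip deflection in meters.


delta = F*L^3/(3*E*I) = 79.5*0.48^3/(3*1.100e+11*5.781e-06)
      = 8.792064/1907730 = 4.6087e-06

4.6087e-06 m


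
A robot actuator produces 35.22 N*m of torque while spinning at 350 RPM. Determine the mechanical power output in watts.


omega = 350 * 2*pi/60 = 36.651914 rad/s
P = tau * omega = 35.22 * 36.651914 = 1290.8804

1290.8804 W


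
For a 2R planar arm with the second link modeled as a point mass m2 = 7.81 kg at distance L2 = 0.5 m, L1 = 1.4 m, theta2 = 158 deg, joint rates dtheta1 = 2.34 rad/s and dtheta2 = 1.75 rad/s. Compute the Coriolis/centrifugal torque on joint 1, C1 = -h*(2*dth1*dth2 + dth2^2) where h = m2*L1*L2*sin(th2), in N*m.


h = m2*L1*L2*sin(th2) = 7.81*1.4*0.5*sin(158 deg) = 2.047974
C1 = -h*(2*2.34*1.75 + 1.75^2) = -2.047974*11.2525 = -23.0448

-23.0448 N*m


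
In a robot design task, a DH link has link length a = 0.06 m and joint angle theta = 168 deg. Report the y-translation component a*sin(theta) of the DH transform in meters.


a*sin(theta) = 0.06*sin(168 deg) = 0.0125

0.0125 m


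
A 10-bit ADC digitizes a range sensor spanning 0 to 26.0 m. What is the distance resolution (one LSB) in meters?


res = range / 2^n = 26.0/2^10 = 26.0/1024 = 0.0254

0.0254 m


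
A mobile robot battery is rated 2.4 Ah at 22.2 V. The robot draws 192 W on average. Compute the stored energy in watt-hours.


E = capacity * V = 2.4*22.2 = 53.2800

53.2800 Wh


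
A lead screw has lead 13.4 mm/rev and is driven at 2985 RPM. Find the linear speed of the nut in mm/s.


v = lead * (RPM/60) = 13.4*2985/60 = 666.6500

666.6500 mm/s


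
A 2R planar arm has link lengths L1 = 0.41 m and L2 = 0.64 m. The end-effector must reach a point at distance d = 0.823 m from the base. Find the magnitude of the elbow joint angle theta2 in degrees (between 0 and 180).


cos(th2) = (d^2 - L1^2 - L2^2)/(2*L1*L2) = (0.823^2 - 0.41^2 - 0.64^2)/(2*0.41*0.64) = 0.18984184
th2 = acos(0.18984184) = 79.0564 deg

79.0564 degrees


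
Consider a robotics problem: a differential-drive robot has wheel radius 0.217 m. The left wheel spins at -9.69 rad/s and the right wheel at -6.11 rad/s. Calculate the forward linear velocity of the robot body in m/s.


v = r*(wR + wL)/2 = 0.217*(-6.11 + -9.69)/2 = -1.7143

-1.7143 m/s


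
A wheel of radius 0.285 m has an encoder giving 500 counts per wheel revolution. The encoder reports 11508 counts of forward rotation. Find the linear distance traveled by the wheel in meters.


revs = 11508/500 = 23.016000
d = revs * 2*pi*r = 23.016000 * 2*pi*0.285 = 41.2149

41.2149 m


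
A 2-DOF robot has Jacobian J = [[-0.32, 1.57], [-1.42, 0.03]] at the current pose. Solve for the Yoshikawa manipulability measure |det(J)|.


det(J) = -0.32*0.03 - (1.57)*(-1.42) = 2.2198
|det(J)| = 2.2198

2.2198


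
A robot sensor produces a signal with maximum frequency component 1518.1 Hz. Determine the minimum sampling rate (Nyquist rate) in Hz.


f_s,min = 2*f_max = 2*1518.1 = 3036.2000

3036.2000 Hz


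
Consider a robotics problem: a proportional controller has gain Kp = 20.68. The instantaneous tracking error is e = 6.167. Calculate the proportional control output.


u_P = Kp * e = 20.68 * 6.167 = 127.5336

127.5336


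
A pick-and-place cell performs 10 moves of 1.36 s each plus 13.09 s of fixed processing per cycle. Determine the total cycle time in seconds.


T = 10*1.36 + 13.09 = 26.6900

26.6900 s


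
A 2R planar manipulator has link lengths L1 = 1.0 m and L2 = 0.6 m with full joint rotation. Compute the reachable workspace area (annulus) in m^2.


r_max = L1 + L2 = 1.6000, r_min = |L1 - L2| = 0.4000
A = pi*(r_max^2 - r_min^2) = pi*(2.5600 - 0.1600) = 7.5398

7.5398 m^2
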